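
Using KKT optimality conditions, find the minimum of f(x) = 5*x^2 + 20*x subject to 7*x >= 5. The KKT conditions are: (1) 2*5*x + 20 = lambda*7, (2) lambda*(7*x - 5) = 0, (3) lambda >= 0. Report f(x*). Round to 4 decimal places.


Step 1: Try lambda = 0 (constraint inactive).
x_unc = -20/(2*5) = -2.0
Check: 7*-2.0 = -14.0 < 5 -- violated!
Step 2: Constraint must be active: 7*x = 5
x* = 5/7 = 0.7143 (rounded; the exact value 5/7 is used below)
lambda = (2*5*(5/7) + 20)/7 = 3.8776
Step 3: Compute optimal value.
f(x*) = 5*(5/7)^2 + 20*(5/7) = 16.8367


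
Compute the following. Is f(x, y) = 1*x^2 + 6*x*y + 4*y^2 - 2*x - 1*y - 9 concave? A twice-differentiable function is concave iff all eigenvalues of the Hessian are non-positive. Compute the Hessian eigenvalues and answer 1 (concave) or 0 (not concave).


The Hessian of f(x,y) = 1*x^2 + 6*x*y + 4*y^2 - 2*x - 1*y - 9 is:
H = [[2, 6], [6, 8]]
Trace = 2 + 8 = 10
Determinant = 2*8 - (6)^2 = -20
Discriminant = (10)^2 - 4*-20 = 180.0
Eigenvalues: lambda_1 = -1.7082, lambda_2 = 11.7082
The function is not concave.

0


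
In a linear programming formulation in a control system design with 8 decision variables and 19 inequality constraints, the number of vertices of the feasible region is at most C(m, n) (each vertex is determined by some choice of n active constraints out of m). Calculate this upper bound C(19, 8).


Each vertex corresponds to some choice of n active constraints out of m, so the number of vertices is at most C(m, n) = m! / (n!(m-n)!).
m = 19, n = 8
Numerator: 19 * 18 * 17 * 16 * 15 * 14 * 13 * 12
Denominator: 8! = 40320
C(19, 8) = 75582


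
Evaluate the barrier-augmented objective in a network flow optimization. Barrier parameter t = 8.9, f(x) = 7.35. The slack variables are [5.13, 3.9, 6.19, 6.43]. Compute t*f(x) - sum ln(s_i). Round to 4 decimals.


Step 1: Compute log-barrier.
ln values: [1.6351, 1.361, 1.8229, 1.861]
phi = -(1.6351 + 1.361 + 1.8229 + 1.861) = -6.68
Step 2: Compute augmented objective.
t*f(x) = 8.9*7.35 = 65.415
Total = 65.415 - 6.68 = 58.735


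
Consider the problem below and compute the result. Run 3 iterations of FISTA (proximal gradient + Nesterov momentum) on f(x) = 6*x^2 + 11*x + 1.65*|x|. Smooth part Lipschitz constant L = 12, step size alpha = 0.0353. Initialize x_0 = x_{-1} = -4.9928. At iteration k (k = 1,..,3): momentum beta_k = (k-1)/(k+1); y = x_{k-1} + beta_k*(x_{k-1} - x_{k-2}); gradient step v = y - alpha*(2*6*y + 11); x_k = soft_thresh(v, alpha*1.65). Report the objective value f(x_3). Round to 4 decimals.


FISTA on f(x) = 6*x^2 + 11*x + 1.65*|x|
L = 12, alpha = 0.0353
Iteration 1: beta = 0.0, y = -4.9928 + 0.0*(-4.9928 + 4.9928) = -4.9928
  grad(y) = -48.9136, v = y - alpha*grad = -3.2661
  prox(v) = soft_thresh(-3.2661, 0.0582) = -3.2079
Iteration 2: beta = 0.3333, y = -3.2079 + 0.3333*(-3.2079 + 4.9928) = -2.6129
  grad(y) = -20.3553, v = y - alpha*grad = -1.8944
  prox(v) = soft_thresh(-1.8944, 0.0582) = -1.8362
Iteration 3: beta = 0.5, y = -1.8362 + 0.5*(-1.8362 + 3.2079) = -1.1503
  grad(y) = -2.8033, v = y - alpha*grad = -1.0513
  prox(v) = soft_thresh(-1.0513, 0.0582) = -0.9931
f(x_3) = 6*(-0.9931)^2 + 11*(-0.9931) + 1.65*|-0.9931| = -3.3681


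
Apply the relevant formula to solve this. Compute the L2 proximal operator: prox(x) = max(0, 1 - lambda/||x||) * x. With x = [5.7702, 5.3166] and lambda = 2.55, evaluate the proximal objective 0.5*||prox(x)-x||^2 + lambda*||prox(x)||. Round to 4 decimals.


Step 1: Compute ||x||.
||x|| = 7.8461
Step 2: Compute scaling factor.
scale = max(0, 1 - 2.55/7.8461) = 0.675
Step 3: prox(x) = [3.8949, 3.5887]
||prox(x)|| = 5.2961
Step 4: Proximal objective.
0.5*||prox-x||^2 = 3.2513
lambda*||prox|| = 13.5051
Total = 16.7563


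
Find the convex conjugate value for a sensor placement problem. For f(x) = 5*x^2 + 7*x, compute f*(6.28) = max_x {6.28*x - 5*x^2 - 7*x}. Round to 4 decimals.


f*(y) = sup_x {y*x - a*x^2 - b*x} = sup_x {(y-b)*x - a*x^2}
FOC: (y - b) - 2a*x = 0 => x* = (y - b)/(2a)
x* = (6.28 - 7)/(2*5) = -0.072
f*(6.28) = (y-b)^2/(4a) = (6.28 - 7)^2/(4*5)
= 0.5184/20 = 0.0259


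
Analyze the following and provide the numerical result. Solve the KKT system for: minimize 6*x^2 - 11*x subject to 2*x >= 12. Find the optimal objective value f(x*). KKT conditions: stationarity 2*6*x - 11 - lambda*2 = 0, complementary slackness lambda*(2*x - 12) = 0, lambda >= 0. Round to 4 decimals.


Step 1: Try lambda = 0 (constraint inactive).
x_unc = 11/(2*6) = 0.9167
Check: 2*0.9167 = 1.8334 < 12 -- violated!
Step 2: Constraint must be active: 2*x = 12
x* = 12/2 = 6.0
lambda = (2*6*6.0 - 11)/2 = 30.5
Step 3: Compute optimal value.
f(x*) = 6*6.0^2 - 11*6.0 = 150.0


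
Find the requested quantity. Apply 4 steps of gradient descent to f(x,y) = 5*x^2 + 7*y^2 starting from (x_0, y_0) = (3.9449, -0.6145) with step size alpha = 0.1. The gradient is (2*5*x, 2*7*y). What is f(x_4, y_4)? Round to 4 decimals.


Gradient descent on f(x,y) = 5*x^2 + 7*y^2.
Starting point: (3.9449, -0.6145), alpha = 0.1
Step 1: grad_x = 2*5*3.9449 = 39.449, grad_y = 2*7*-0.6145 = -8.603
  x_1 = 3.9449 - 0.1*39.449 = 0.0
  y_1 = -0.6145 - 0.1*-8.603 = 0.2458
Step 2: grad_x = 2*5*0.0 = 0.0, grad_y = 2*7*0.2458 = 3.4412
  x_2 = 0.0 - 0.1*0.0 = 0.0
  y_2 = 0.2458 - 0.1*3.4412 = -0.0983
Step 3: grad_x = 2*5*0.0 = 0.0, grad_y = 2*7*-0.0983 = -1.3765
  x_3 = 0.0 - 0.1*0.0 = 0.0
  y_3 = -0.0983 - 0.1*-1.3765 = 0.0393
Step 4: grad_x = 2*5*0.0 = 0.0, grad_y = 2*7*0.0393 = 0.5506
  x_4 = 0.0 - 0.1*0.0 = 0.0
  y_4 = 0.0393 - 0.1*0.5506 = -0.0157
f(0.0, -0.0157) = 5*0.0^2 + 7*(-0.0157)^2 = 0.0017


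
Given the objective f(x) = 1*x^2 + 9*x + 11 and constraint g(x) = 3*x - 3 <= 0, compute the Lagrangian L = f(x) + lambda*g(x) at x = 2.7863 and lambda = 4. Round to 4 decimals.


Step 1: Evaluate f(x).
f(2.7863) = 1*2.7863^2 + 9*2.7863 + 11 = 43.8402
Step 2: Evaluate g(x).
g(2.7863) = 3*2.7863 - 3 = 5.3589
Step 3: Compute Lagrangian.
L = 43.8402 + 4*5.3589 = 65.2758


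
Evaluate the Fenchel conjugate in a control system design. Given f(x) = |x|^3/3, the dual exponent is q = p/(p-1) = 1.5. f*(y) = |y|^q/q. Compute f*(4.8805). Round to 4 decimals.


The conjugate exponent q satisfies 1/p + 1/q = 1.
p = 3, so q = 3/(3 - 1) = 1.5
|y|^q = 4.8805^1.5 = 10.7819
f*(4.8805) = 10.7819 / 1.5 = 7.188


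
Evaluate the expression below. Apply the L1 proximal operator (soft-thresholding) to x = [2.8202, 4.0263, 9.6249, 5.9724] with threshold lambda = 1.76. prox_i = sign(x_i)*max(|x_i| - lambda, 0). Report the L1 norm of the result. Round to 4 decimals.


Soft-thresholding with lambda = 1.76:
prox(2.8202) = sign(2.8202)*max(|2.8202| - 1.76, 0) = 1.0602
prox(4.0263) = sign(4.0263)*max(|4.0263| - 1.76, 0) = 2.2663
prox(9.6249) = sign(9.6249)*max(|9.6249| - 1.76, 0) = 7.8649
prox(5.9724) = sign(5.9724)*max(|5.9724| - 1.76, 0) = 4.2124
prox(x) = [1.0602, 2.2663, 7.8649, 4.2124]
||prox(x)||_1 = 1.0602 + 2.2663 + 7.8649 + 4.2124 = 15.4038


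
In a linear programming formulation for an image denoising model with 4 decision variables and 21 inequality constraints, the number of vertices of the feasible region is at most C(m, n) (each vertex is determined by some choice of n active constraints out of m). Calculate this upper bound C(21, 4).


Each vertex corresponds to some choice of n active constraints out of m, so the number of vertices is at most C(m, n) = m! / (n!(m-n)!).
m = 21, n = 4
Numerator: 21 * 20 * 19 * 18
Denominator: 4! = 24
C(21, 4) = 5985


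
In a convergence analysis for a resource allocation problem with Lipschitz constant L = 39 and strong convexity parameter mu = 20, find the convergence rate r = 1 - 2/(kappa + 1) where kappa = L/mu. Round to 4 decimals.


Step 1: Compute the condition number.
kappa = L/mu = 39/20 = 1.95
Step 2: Compute the convergence rate.
r = 1 - 2/(kappa + 1) = 1 - 2*mu/(L + mu) = (L - mu)/(L + mu) = 19/59 = 0.322


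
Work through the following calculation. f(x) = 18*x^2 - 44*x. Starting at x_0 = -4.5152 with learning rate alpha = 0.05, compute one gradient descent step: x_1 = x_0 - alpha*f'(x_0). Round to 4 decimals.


We compute the gradient at x_0 and apply the update.
f'(x) = 36*x - 44
f'(-4.5152) = 36*-4.5152 - 44 = -206.5472
x_1 = -4.5152 - 0.05*-206.5472 = 5.8122


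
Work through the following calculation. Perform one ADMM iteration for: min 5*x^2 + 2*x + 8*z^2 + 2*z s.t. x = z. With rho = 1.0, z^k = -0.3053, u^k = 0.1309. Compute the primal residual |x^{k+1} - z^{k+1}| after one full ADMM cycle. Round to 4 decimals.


ADMM iteration with rho = 1.0, z^k = -0.3053, u^k = 0.1309
Step 1: x-update.
Minimize 5*x^2 + 2*x + (1.0/2)*(x + 0.3053 + 0.1309)^2
FOC: (2*5 + 1.0)*x = -2 + 1.0*(-0.3053 - 0.1309)
x^{k+1} = -0.2215
Step 2: z-update.
Minimize 8*z^2 + 2*z + (1.0/2)*(-0.2215 - z + 0.1309)^2
FOC: (2*8 + 1.0)*z = -2 + 1.0*(-0.2215 + 0.1309)
z^{k+1} = -0.123
Step 3: u-update.
u^{k+1} = 0.1309 - 0.2215 + 0.123 = 0.0324
Step 4: Primal residual = |-0.2215 + 0.123| = 0.0985


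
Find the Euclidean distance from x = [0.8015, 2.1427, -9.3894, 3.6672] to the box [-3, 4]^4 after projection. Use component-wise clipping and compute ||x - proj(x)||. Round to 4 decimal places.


Project each component onto [-3, 4].
clip(0.8015) = 0.8015, clip(2.1427) = 2.1427, clip(-9.3894) = -3.0, clip(3.6672) = 3.6672
Projection = [0.8015, 2.1427, -3.0, 3.6672]
Squared diffs: [0.0, 0.0, 40.8244, 0.0]
Distance = sqrt(40.8244) = 6.3894


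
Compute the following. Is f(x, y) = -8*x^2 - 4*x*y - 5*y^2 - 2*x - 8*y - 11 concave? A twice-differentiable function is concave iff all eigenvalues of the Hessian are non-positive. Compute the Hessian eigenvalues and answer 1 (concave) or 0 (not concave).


The Hessian of f(x,y) = -8*x^2 - 4*x*y - 5*y^2 - 2*x - 8*y - 11 is:
H = [[-16, -4], [-4, -10]]
Trace = -16 - 10 = -26
Determinant = -16*-10 - (-4)^2 = 144
Discriminant = (-26)^2 - 4*144 = 100.0
Eigenvalues: lambda_1 = -18.0, lambda_2 = -8.0
The function is concave.

1


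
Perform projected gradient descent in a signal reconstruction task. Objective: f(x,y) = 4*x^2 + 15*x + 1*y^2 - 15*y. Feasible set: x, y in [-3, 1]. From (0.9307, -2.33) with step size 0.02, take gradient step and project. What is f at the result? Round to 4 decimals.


Step 1: Compute gradient at (0.9307, -2.33).
grad_x = 2*4*0.9307 + 15 = 22.4456
grad_y = 2*1*-2.33 - 15 = -19.66
Step 2: Gradient step.
x_raw = 0.9307 - 0.02*22.4456 = 0.4818
y_raw = -2.33 - 0.02*-19.66 = -1.9368
Step 3: Project onto [-3, 1].
x_proj = clip(0.4818) = 0.4818
y_proj = clip(-1.9368) = -1.9368
Step 4: Evaluate f.
f(0.4818, -1.9368) = 40.9585


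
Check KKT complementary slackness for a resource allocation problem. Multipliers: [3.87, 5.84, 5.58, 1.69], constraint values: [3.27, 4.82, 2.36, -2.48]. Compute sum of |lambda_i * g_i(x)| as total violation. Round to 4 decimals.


KKT complementary slackness check:
lambda_1 * g_1 = 3.87 * 3.27 = 12.6549
lambda_2 * g_2 = 5.84 * 4.82 = 28.1488
lambda_3 * g_3 = 5.58 * 2.36 = 13.1688
lambda_4 * g_4 = 1.69 * -2.48 = -4.1912
Total violation = 12.6549 + 28.1488 + 13.1688 + 4.1912 = 58.1637


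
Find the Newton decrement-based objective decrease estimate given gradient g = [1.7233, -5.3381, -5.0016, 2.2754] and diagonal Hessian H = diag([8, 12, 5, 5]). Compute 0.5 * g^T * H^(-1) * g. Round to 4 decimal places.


Step 1: H is diagonal, so H^(-1) * g = [0.2154, -0.4448, -1.0003, 0.4551].
Step 2: g^T H^(-1) g = sum_i g_i^2 / H_ii
  = (1.7233)^2/8 + (-5.3381)^2/12 + (-5.0016)^2/5 + (2.2754)^2/5
  = 0.3712 + 2.3746 + 5.0032 + 1.0355 = 8.7845
Step 3: Objective decrease = 0.5 * g^T H^(-1) g = 4.3923


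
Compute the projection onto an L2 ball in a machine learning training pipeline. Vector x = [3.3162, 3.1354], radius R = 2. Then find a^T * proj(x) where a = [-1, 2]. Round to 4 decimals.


Step 1: Compute ||x|| (intermediates to 6 decimals).
||x|| = sqrt(3.3162^2 + 3.1354^2) = 4.563761
Step 2: Project.
Since ||x|| > R, scale = R/||x|| = 2/4.563761 = 0.438235, proj(x) = scale * x
proj(x) = [1.453275, 1.374042]
Step 3: Dot product.
a^T * proj(x) = -1*1.453275 + 2*1.374042 = 1.2948


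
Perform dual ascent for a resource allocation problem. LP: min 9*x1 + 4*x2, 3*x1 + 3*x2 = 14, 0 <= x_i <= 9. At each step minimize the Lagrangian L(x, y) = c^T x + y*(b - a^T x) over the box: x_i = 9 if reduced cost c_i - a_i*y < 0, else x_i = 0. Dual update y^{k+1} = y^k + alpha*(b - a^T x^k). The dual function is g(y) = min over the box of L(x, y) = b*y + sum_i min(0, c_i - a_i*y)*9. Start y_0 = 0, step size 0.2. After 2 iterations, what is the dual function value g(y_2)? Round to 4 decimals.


Dual ascent for LP: min 9*x1 + 4*x2, 3*x1 + 3*x2 = 14, 0 <= x_i <= 9
Step 1: y^k = 0.0, reduced costs: (9.0, 4.0)
  x^k = (0.0, 0.0), subgradient = b - a^T x = 14.0
  y^{k+1} = 0.0 + 0.2*14.0 = 2.8
Step 2: y^k = 2.8, reduced costs: (0.6, -4.4)
  x^k = (0.0, 9.0), subgradient = b - a^T x = -13.0
  y^{k+1} = 2.8 + 0.2*-13.0 = 0.2
Dual objective at y_2 = 0.2: reduced costs (8.4, 3.4), box minimizer x = (0.0, 0.0)
g(y_2) = b*y + (c1 - a1*y)*x1 + (c2 - a2*y)*x2 = 14*0.2 + 8.4*0.0 + 3.4*0.0 = 2.8 + 0.0 + 0.0 = 2.8


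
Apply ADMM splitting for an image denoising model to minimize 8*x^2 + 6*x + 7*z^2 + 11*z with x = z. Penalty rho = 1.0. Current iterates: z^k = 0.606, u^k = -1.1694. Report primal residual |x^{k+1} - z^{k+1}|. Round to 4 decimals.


ADMM iteration with rho = 1.0, z^k = 0.606, u^k = -1.1694
Step 1: x-update.
Minimize 8*x^2 + 6*x + (1.0/2)*(x - 0.606 - 1.1694)^2
FOC: (2*8 + 1.0)*x = -6 + 1.0*(0.606 + 1.1694)
x^{k+1} = -0.2485
Step 2: z-update.
Minimize 7*z^2 + 11*z + (1.0/2)*(-0.2485 - z - 1.1694)^2
FOC: (2*7 + 1.0)*z = -11 + 1.0*(-0.2485 - 1.1694)
z^{k+1} = -0.8279
Step 3: u-update.
u^{k+1} = -1.1694 - 0.2485 + 0.8279 = -0.59
Step 4: Primal residual = |-0.2485 + 0.8279| = 0.5794


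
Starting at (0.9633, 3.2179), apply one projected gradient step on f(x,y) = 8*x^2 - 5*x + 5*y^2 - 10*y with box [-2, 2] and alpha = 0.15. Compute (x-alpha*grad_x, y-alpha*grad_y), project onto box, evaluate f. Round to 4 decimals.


Step 1: Compute gradient at (0.9633, 3.2179).
grad_x = 2*8*0.9633 - 5 = 10.4128
grad_y = 2*5*3.2179 - 10 = 22.179
Step 2: Gradient step.
x_raw = 0.9633 - 0.15*10.4128 = -0.5986
y_raw = 3.2179 - 0.15*22.179 = -0.109
Step 3: Project onto [-2, 2].
x_proj = clip(-0.5986) = -0.5986
y_proj = clip(-0.109) = -0.109
Step 4: Evaluate f.
f(-0.5986, -0.109) = 7.0087


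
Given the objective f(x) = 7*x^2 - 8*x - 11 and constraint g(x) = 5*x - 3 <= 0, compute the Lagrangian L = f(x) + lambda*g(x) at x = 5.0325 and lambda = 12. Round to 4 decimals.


Step 1: Evaluate f(x).
f(5.0325) = 7*5.0325^2 - 8*5.0325 - 11 = 126.0224
Step 2: Evaluate g(x).
g(5.0325) = 5*5.0325 - 3 = 22.1625
Step 3: Compute Lagrangian.
L = 126.0224 + 12*22.1625 = 391.9724


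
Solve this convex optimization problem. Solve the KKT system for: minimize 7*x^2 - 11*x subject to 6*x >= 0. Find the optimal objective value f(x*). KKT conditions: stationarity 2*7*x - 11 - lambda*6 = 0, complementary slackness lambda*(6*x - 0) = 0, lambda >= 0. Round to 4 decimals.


Step 1: Try lambda = 0 (constraint inactive).
Stationarity: 2*7*x - 11 = 0
x* = 11/(2*7) = 11/14 = 0.7857 (rounded; the exact value 11/14 is used below)
Check constraint: 6*0.7857 = 4.7142 >= 0 -- satisfied.
Step 2: Compute optimal value.
f(x*) = 7*(11/14)^2 - 11*(11/14) = -4.3214


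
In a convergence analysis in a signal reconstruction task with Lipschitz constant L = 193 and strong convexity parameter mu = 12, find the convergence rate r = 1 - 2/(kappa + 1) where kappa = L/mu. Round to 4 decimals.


Step 1: Compute the condition number.
kappa = L/mu = 193/12 = 16.0833
Step 2: Compute the convergence rate.
r = 1 - 2/(kappa + 1) = 1 - 2*mu/(L + mu) = (L - mu)/(L + mu) = 181/205 = 0.8829


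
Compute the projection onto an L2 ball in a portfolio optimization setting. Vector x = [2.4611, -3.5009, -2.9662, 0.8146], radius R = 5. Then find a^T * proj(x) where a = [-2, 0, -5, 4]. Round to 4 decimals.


Step 1: Compute ||x|| (intermediates to 6 decimals).
||x|| = sqrt(2.4611^2 + (-3.5009)^2 + (-2.9662)^2 + 0.8146^2) = 5.270221
Step 2: Project.
Since ||x|| > R, scale = R/||x|| = 5/5.270221 = 0.948727, proj(x) = scale * x
proj(x) = [2.334912, -3.321398, -2.814114, 0.772833]
Step 3: Dot product.
a^T * proj(x) = -2*2.334912 + 0*(-3.321398) - 5*(-2.814114) + 4*0.772833 = 12.4921


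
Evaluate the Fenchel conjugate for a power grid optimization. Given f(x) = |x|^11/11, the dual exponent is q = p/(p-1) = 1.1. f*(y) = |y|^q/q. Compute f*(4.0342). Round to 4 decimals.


The conjugate exponent q satisfies 1/p + 1/q = 1.
p = 11, so q = 11/(11 - 1) = 1.1
|y|^q = 4.0342^1.1 = 4.638
f*(4.0342) = 4.638 / 1.1 = 4.2164


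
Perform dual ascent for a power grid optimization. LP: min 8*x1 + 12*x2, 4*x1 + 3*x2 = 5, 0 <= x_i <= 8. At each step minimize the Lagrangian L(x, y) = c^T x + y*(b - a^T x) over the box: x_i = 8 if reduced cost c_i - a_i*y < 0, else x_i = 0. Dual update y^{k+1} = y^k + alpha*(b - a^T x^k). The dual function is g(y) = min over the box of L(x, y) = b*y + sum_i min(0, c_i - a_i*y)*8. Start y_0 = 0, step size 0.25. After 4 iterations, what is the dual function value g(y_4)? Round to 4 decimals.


Dual ascent for LP: min 8*x1 + 12*x2, 4*x1 + 3*x2 = 5, 0 <= x_i <= 8
Step 1: y^k = 0.0, reduced costs: (8.0, 12.0)
  x^k = (0.0, 0.0), subgradient = b - a^T x = 5.0
  y^{k+1} = 0.0 + 0.25*5.0 = 1.25
Step 2: y^k = 1.25, reduced costs: (3.0, 8.25)
  x^k = (0.0, 0.0), subgradient = b - a^T x = 5.0
  y^{k+1} = 1.25 + 0.25*5.0 = 2.5
Step 3: y^k = 2.5, reduced costs: (-2.0, 4.5)
  x^k = (8.0, 0.0), subgradient = b - a^T x = -27.0
  y^{k+1} = 2.5 + 0.25*-27.0 = -4.25
Step 4: y^k = -4.25, reduced costs: (25.0, 24.75)
  x^k = (0.0, 0.0), subgradient = b - a^T x = 5.0
  y^{k+1} = -4.25 + 0.25*5.0 = -3.0
Dual objective at y_4 = -3.0: reduced costs (20.0, 21.0), box minimizer x = (0.0, 0.0)
g(y_4) = b*y + (c1 - a1*y)*x1 + (c2 - a2*y)*x2 = 5*(-3.0) + 20.0*0.0 + 21.0*0.0 = -15.0 + 0.0 + 0.0 = -15.0


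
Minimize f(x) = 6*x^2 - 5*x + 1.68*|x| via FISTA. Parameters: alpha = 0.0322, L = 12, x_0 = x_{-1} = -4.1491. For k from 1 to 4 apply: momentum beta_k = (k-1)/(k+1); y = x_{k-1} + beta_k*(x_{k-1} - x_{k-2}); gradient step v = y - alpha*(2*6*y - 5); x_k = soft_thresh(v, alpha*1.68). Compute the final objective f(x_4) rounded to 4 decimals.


FISTA on f(x) = 6*x^2 - 5*x + 1.68*|x|
L = 12, alpha = 0.0322
Iteration 1: beta = 0.0, y = -4.1491 + 0.0*(-4.1491 + 4.1491) = -4.1491
  grad(y) = -54.7892, v = y - alpha*grad = -2.3849
  prox(v) = soft_thresh(-2.3849, 0.0541) = -2.3308
Iteration 2: beta = 0.3333, y = -2.3308 + 0.3333*(-2.3308 + 4.1491) = -1.7247
  grad(y) = -25.6963, v = y - alpha*grad = -0.8973
  prox(v) = soft_thresh(-0.8973, 0.0541) = -0.8432
Iteration 3: beta = 0.5, y = -0.8432 + 0.5*(-0.8432 + 2.3308) = -0.0994
  grad(y) = -6.1924, v = y - alpha*grad = 0.1
  prox(v) = soft_thresh(0.1, 0.0541) = 0.0459
Iteration 4: beta = 0.6, y = 0.0459 + 0.6*(0.0459 + 0.8432) = 0.5794
  grad(y) = 1.9528, v = y - alpha*grad = 0.5165
  prox(v) = soft_thresh(0.5165, 0.0541) = 0.4624
f(x_4) = 6*0.4624^2 - 5*0.4624 + 1.68*|0.4624| = -0.2522


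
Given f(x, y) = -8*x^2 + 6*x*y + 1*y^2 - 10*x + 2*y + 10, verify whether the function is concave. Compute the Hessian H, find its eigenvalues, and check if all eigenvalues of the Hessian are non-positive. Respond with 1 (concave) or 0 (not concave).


The Hessian of f(x,y) = -8*x^2 + 6*x*y + 1*y^2 - 10*x + 2*y + 10 is:
H = [[-16, 6], [6, 2]]
Trace = -16 + 2 = -14
Determinant = -16*2 - (6)^2 = -68
Discriminant = (-14)^2 - 4*-68 = 468.0
Eigenvalues: lambda_1 = -17.8167, lambda_2 = 3.8167
The function is not concave.

0


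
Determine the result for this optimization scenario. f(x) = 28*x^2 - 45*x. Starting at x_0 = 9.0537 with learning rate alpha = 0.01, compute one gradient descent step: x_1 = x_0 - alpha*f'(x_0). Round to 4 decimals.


We compute the gradient at x_0 and apply the update.
f'(x) = 56*x - 45
f'(9.0537) = 56*9.0537 - 45 = 462.0072
x_1 = 9.0537 - 0.01*462.0072 = 4.4336


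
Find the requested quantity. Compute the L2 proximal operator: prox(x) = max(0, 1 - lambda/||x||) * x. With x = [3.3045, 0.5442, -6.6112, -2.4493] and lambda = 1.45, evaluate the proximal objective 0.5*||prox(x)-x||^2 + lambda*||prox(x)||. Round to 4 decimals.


Step 1: Compute ||x||.
||x|| = 7.8053
Step 2: Compute scaling factor.
scale = max(0, 1 - 1.45/7.8053) = 0.8142
Step 3: prox(x) = [2.6906, 0.4431, -5.383, -1.9943]
||prox(x)|| = 6.3553
Step 4: Proximal objective.
0.5*||prox-x||^2 = 1.0513
lambda*||prox|| = 9.2152
Total = 10.2665


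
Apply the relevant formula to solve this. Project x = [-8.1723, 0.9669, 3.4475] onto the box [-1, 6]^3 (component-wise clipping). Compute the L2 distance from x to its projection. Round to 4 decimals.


Project each component onto [-1, 6].
clip(-8.1723) = -1.0, clip(0.9669) = 0.9669, clip(3.4475) = 3.4475
Projection = [-1.0, 0.9669, 3.4475]
Squared diffs: [51.4419, 0.0, 0.0]
Distance = sqrt(51.4419) = 7.1723


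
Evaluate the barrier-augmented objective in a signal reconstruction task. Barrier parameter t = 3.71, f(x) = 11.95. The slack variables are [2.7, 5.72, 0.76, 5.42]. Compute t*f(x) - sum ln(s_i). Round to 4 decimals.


Step 1: Compute log-barrier.
ln values: [0.9933, 1.744, -0.2744, 1.6901]
phi = -(0.9933 + 1.744 - 0.2744 + 1.6901) = -4.1529
Step 2: Compute augmented objective.
t*f(x) = 3.71*11.95 = 44.3345
Total = 44.3345 - 4.1529 = 40.1816


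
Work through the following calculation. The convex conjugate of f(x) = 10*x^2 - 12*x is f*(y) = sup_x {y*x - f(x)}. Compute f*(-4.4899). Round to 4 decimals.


f*(y) = sup_x {y*x - a*x^2 - b*x} = sup_x {(y-b)*x - a*x^2}
FOC: (y - b) - 2a*x = 0 => x* = (y - b)/(2a)
x* = (-4.4899 + 12)/(2*10) = 0.3755
f*(-4.4899) = (y-b)^2/(4a) = (-4.4899 + 12)^2/(4*10)
= 56.4016/40 = 1.41


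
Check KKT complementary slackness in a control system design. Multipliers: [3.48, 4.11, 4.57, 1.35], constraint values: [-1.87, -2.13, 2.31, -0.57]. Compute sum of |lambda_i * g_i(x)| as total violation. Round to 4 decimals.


KKT complementary slackness check:
lambda_1 * g_1 = 3.48 * -1.87 = -6.5076
lambda_2 * g_2 = 4.11 * -2.13 = -8.7543
lambda_3 * g_3 = 4.57 * 2.31 = 10.5567
lambda_4 * g_4 = 1.35 * -0.57 = -0.7695
Total violation = 6.5076 + 8.7543 + 10.5567 + 0.7695 = 26.5881


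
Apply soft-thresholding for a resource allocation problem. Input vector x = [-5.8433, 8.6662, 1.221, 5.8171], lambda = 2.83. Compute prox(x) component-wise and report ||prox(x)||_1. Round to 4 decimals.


Soft-thresholding with lambda = 2.83:
prox(-5.8433) = sign(-5.8433)*max(|-5.8433| - 2.83, 0) = -3.0133
prox(8.6662) = sign(8.6662)*max(|8.6662| - 2.83, 0) = 5.8362
prox(1.221) = sign(1.221)*max(|1.221| - 2.83, 0) = 0.0
prox(5.8171) = sign(5.8171)*max(|5.8171| - 2.83, 0) = 2.9871
prox(x) = [-3.0133, 5.8362, 0.0, 2.9871]
||prox(x)||_1 = 3.0133 + 5.8362 + 0.0 + 2.9871 = 11.8366


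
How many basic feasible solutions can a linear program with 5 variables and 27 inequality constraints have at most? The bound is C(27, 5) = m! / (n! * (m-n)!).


Each vertex corresponds to some choice of n active constraints out of m, so the number of vertices is at most C(m, n) = m! / (n!(m-n)!).
m = 27, n = 5
Numerator: 27 * 26 * 25 * 24 * 23
Denominator: 5! = 120
C(27, 5) = 80730


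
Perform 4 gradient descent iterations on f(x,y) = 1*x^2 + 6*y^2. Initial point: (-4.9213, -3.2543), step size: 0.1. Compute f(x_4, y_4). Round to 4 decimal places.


Gradient descent on f(x,y) = 1*x^2 + 6*y^2.
Starting point: (-4.9213, -3.2543), alpha = 0.1
Step 1: grad_x = 2*1*-4.9213 = -9.8426, grad_y = 2*6*-3.2543 = -39.0516
  x_1 = -4.9213 - 0.1*-9.8426 = -3.937
  y_1 = -3.2543 - 0.1*-39.0516 = 0.6509
Step 2: grad_x = 2*1*-3.937 = -7.8741, grad_y = 2*6*0.6509 = 7.8103
  x_2 = -3.937 - 0.1*-7.8741 = -3.1496
  y_2 = 0.6509 - 0.1*7.8103 = -0.1302
Step 3: grad_x = 2*1*-3.1496 = -6.2993, grad_y = 2*6*-0.1302 = -1.5621
  x_3 = -3.1496 - 0.1*-6.2993 = -2.5197
  y_3 = -0.1302 - 0.1*-1.5621 = 0.026
Step 4: grad_x = 2*1*-2.5197 = -5.0394, grad_y = 2*6*0.026 = 0.3124
  x_4 = -2.5197 - 0.1*-5.0394 = -2.0158
  y_4 = 0.026 - 0.1*0.3124 = -0.0052
f(-2.0158, -0.0052) = 1*(-2.0158)^2 + 6*(-0.0052)^2 = 4.0635


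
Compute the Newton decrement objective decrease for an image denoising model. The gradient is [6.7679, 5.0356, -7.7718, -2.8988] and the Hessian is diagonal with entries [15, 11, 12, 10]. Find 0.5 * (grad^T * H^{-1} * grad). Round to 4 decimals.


Step 1: H is diagonal, so H^(-1) * g = [0.4512, 0.4578, -0.6477, -0.2899].
Step 2: g^T H^(-1) g = sum_i g_i^2 / H_ii
  = (6.7679)^2/15 + (5.0356)^2/11 + (-7.7718)^2/12 + (-2.8988)^2/10
  = 3.0536 + 2.3052 + 5.0334 + 0.8403 = 11.2325
Step 3: Objective decrease = 0.5 * g^T H^(-1) g = 5.6163


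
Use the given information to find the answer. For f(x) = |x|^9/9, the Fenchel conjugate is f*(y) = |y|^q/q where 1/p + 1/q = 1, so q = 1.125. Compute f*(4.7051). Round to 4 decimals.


The conjugate exponent q satisfies 1/p + 1/q = 1.
p = 9, so q = 9/(9 - 1) = 1.125
|y|^q = 4.7051^1.125 = 5.7101
f*(4.7051) = 5.7101 / 1.125 = 5.0756


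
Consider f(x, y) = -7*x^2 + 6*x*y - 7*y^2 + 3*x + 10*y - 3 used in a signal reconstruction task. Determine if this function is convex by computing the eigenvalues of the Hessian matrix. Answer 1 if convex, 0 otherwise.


The Hessian of f(x,y) = -7*x^2 + 6*x*y - 7*y^2 + 3*x + 10*y - 3 is:
H = [[-14, 6], [6, -14]]
Trace = -14 - 14 = -28
Determinant = -14*-14 - (6)^2 = 160
Discriminant = (-28)^2 - 4*160 = 144.0
Eigenvalues: lambda_1 = -20.0, lambda_2 = -8.0
The function is not convex.

0


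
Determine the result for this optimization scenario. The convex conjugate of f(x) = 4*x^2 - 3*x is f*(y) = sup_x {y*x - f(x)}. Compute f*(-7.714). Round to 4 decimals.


f*(y) = sup_x {y*x - a*x^2 - b*x} = sup_x {(y-b)*x - a*x^2}
FOC: (y - b) - 2a*x = 0 => x* = (y - b)/(2a)
x* = (-7.714 + 3)/(2*4) = -0.5893
f*(-7.714) = (y-b)^2/(4a) = (-7.714 + 3)^2/(4*4)
= 22.2218/16 = 1.3889


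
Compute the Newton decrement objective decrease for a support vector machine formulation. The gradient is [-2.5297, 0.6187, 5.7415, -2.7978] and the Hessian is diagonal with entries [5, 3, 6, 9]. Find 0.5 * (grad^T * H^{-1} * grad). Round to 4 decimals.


Step 1: H is diagonal, so H^(-1) * g = [-0.5059, 0.2062, 0.9569, -0.3109].
Step 2: g^T H^(-1) g = sum_i g_i^2 / H_ii
  = (-2.5297)^2/5 + (0.6187)^2/3 + (5.7415)^2/6 + (-2.7978)^2/9
  = 1.2799 + 0.1276 + 5.4941 + 0.8697 = 7.7714
Step 3: Objective decrease = 0.5 * g^T H^(-1) g = 3.8857


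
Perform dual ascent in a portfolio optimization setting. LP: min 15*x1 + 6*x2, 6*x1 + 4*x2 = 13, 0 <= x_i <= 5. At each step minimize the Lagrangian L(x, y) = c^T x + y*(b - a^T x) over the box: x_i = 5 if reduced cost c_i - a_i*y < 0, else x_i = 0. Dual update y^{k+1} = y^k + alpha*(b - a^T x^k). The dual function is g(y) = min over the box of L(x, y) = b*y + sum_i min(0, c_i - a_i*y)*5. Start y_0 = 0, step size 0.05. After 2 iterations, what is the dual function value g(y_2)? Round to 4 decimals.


Dual ascent for LP: min 15*x1 + 6*x2, 6*x1 + 4*x2 = 13, 0 <= x_i <= 5
Step 1: y^k = 0.0, reduced costs: (15.0, 6.0)
  x^k = (0.0, 0.0), subgradient = b - a^T x = 13.0
  y^{k+1} = 0.0 + 0.05*13.0 = 0.65
Step 2: y^k = 0.65, reduced costs: (11.1, 3.4)
  x^k = (0.0, 0.0), subgradient = b - a^T x = 13.0
  y^{k+1} = 0.65 + 0.05*13.0 = 1.3
Dual objective at y_2 = 1.3: reduced costs (7.2, 0.8), box minimizer x = (0.0, 0.0)
g(y_2) = b*y + (c1 - a1*y)*x1 + (c2 - a2*y)*x2 = 13*1.3 + 7.2*0.0 + 0.8*0.0 = 16.9 + 0.0 + 0.0 = 16.9


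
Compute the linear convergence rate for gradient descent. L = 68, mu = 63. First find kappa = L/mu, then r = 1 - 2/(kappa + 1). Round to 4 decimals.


Step 1: Compute the condition number.
kappa = L/mu = 68/63 = 1.0794
Step 2: Compute the convergence rate.
r = 1 - 2/(kappa + 1) = 1 - 2*mu/(L + mu) = (L - mu)/(L + mu) = 5/131 = 0.0382


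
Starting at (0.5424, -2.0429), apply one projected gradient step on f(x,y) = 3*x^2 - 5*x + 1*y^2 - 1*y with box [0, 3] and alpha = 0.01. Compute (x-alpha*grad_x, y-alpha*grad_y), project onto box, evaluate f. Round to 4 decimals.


Step 1: Compute gradient at (0.5424, -2.0429).
grad_x = 2*3*0.5424 - 5 = -1.7456
grad_y = 2*1*-2.0429 - 1 = -5.0858
Step 2: Gradient step.
x_raw = 0.5424 - 0.01*-1.7456 = 0.5599
y_raw = -2.0429 - 0.01*-5.0858 = -1.992
Step 3: Project onto [0, 3].
x_proj = clip(0.5599) = 0.5599
y_proj = clip(-1.992) = 0.0
Step 4: Evaluate f.
f(0.5599, 0.0) = -1.859


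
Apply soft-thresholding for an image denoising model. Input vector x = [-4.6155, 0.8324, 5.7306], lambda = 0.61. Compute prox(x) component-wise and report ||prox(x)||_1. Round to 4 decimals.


Soft-thresholding with lambda = 0.61:
prox(-4.6155) = sign(-4.6155)*max(|-4.6155| - 0.61, 0) = -4.0055
prox(0.8324) = sign(0.8324)*max(|0.8324| - 0.61, 0) = 0.2224
prox(5.7306) = sign(5.7306)*max(|5.7306| - 0.61, 0) = 5.1206
prox(x) = [-4.0055, 0.2224, 5.1206]
||prox(x)||_1 = 4.0055 + 0.2224 + 5.1206 = 9.3485


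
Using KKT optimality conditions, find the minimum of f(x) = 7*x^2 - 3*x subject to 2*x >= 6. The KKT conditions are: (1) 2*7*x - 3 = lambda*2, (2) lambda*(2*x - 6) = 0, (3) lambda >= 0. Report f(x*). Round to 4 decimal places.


Step 1: Try lambda = 0 (constraint inactive).
x_unc = 3/(2*7) = 0.2143
Check: 2*0.2143 = 0.4286 < 6 -- violated!
Step 2: Constraint must be active: 2*x = 6
x* = 6/2 = 3.0
lambda = (2*7*3.0 - 3)/2 = 19.5
Step 3: Compute optimal value.
f(x*) = 7*3.0^2 - 3*3.0 = 54.0


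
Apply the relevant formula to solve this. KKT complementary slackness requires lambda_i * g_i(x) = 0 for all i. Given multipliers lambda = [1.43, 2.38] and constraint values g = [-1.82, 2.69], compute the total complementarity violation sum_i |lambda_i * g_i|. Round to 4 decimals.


KKT complementary slackness check:
lambda_1 * g_1 = 1.43 * -1.82 = -2.6026
lambda_2 * g_2 = 2.38 * 2.69 = 6.4022
Total violation = 2.6026 + 6.4022 = 9.0048


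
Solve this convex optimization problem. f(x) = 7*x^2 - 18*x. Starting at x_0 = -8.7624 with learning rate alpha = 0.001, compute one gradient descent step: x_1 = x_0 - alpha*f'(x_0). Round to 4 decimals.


We compute the gradient at x_0 and apply the update.
f'(x) = 14*x - 18
f'(-8.7624) = 14*-8.7624 - 18 = -140.6736
x_1 = -8.7624 - 0.001*-140.6736 = -8.6217


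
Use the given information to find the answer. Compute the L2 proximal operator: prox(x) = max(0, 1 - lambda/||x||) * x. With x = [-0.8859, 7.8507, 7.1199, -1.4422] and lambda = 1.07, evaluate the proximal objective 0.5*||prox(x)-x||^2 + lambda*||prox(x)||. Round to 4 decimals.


Step 1: Compute ||x||.
||x|| = 10.7327
Step 2: Compute scaling factor.
scale = max(0, 1 - 1.07/10.7327) = 0.9003
Step 3: prox(x) = [-0.7976, 7.068, 6.4101, -1.2984]
||prox(x)|| = 9.6627
Step 4: Proximal objective.
0.5*||prox-x||^2 = 0.5725
lambda*||prox|| = 10.3391
Total = 10.9116


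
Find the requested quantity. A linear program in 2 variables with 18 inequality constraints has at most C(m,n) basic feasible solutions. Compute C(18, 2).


Each vertex corresponds to some choice of n active constraints out of m, so the number of vertices is at most C(m, n) = m! / (n!(m-n)!).
m = 18, n = 2
Numerator: 18 * 17
Denominator: 2! = 2
C(18, 2) = 153


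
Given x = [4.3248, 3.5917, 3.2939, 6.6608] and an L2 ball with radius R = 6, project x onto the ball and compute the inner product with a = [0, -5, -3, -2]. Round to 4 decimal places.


Step 1: Compute ||x|| (intermediates to 6 decimals).
||x|| = sqrt(4.3248^2 + 3.5917^2 + 3.2939^2 + 6.6608^2) = 9.317738
Step 2: Project.
Since ||x|| > R, scale = R/||x|| = 6/9.317738 = 0.643933, proj(x) = scale * x
proj(x) = [2.784881, 2.312814, 2.121051, 4.289109]
Step 3: Dot product.
a^T * proj(x) = 0*2.784881 - 5*2.312814 - 3*2.121051 - 2*4.289109 = -26.5054


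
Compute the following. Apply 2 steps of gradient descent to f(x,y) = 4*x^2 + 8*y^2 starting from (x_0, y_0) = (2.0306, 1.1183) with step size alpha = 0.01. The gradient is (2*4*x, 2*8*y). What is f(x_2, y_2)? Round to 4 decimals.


Gradient descent on f(x,y) = 4*x^2 + 8*y^2.
Starting point: (2.0306, 1.1183), alpha = 0.01
Step 1: grad_x = 2*4*2.0306 = 16.2448, grad_y = 2*8*1.1183 = 17.8928
  x_1 = 2.0306 - 0.01*16.2448 = 1.8682
  y_1 = 1.1183 - 0.01*17.8928 = 0.9394
Step 2: grad_x = 2*4*1.8682 = 14.9452, grad_y = 2*8*0.9394 = 15.03
  x_2 = 1.8682 - 0.01*14.9452 = 1.7187
  y_2 = 0.9394 - 0.01*15.03 = 0.7891
f(1.7187, 0.7891) = 4*1.7187^2 + 8*0.7891^2 = 16.7968


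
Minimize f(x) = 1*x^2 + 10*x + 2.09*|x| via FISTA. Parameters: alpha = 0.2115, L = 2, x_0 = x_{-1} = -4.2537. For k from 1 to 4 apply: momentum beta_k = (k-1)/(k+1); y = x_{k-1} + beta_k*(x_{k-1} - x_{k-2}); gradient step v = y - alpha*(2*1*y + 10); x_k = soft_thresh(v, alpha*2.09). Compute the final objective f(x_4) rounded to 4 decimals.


FISTA on f(x) = 1*x^2 + 10*x + 2.09*|x|
L = 2, alpha = 0.2115
Iteration 1: beta = 0.0, y = -4.2537 + 0.0*(-4.2537 + 4.2537) = -4.2537
  grad(y) = 1.4926, v = y - alpha*grad = -4.5694
  prox(v) = soft_thresh(-4.5694, 0.442) = -4.1273
Iteration 2: beta = 0.3333, y = -4.1273 + 0.3333*(-4.1273 + 4.2537) = -4.0852
  grad(y) = 1.8295, v = y - alpha*grad = -4.4722
  prox(v) = soft_thresh(-4.4722, 0.442) = -4.0301
Iteration 3: beta = 0.5, y = -4.0301 + 0.5*(-4.0301 + 4.1273) = -3.9815
  grad(y) = 2.0369, v = y - alpha*grad = -4.4123
  prox(v) = soft_thresh(-4.4123, 0.442) = -3.9703
Iteration 4: beta = 0.6, y = -3.9703 + 0.6*(-3.9703 + 4.0301) = -3.9344
  grad(y) = 2.1312, v = y - alpha*grad = -4.3852
  prox(v) = soft_thresh(-4.3852, 0.442) = -3.9431
f(x_4) = 1*(-3.9431)^2 + 10*(-3.9431) + 2.09*|-3.9431| = -15.6419


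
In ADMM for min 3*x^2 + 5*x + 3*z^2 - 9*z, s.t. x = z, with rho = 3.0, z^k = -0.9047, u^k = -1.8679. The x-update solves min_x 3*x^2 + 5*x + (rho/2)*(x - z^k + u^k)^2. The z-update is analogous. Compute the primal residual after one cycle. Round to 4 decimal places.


ADMM iteration with rho = 3.0, z^k = -0.9047, u^k = -1.8679
Step 1: x-update.
Minimize 3*x^2 + 5*x + (3.0/2)*(x + 0.9047 - 1.8679)^2
FOC: (2*3 + 3.0)*x = -5 + 3.0*(-0.9047 + 1.8679)
x^{k+1} = -0.2345
Step 2: z-update.
Minimize 3*z^2 - 9*z + (3.0/2)*(-0.2345 - z - 1.8679)^2
FOC: (2*3 + 3.0)*z = 9 + 3.0*(-0.2345 - 1.8679)
z^{k+1} = 0.2992
Step 3: u-update.
u^{k+1} = -1.8679 - 0.2345 - 0.2992 = -2.4016
Step 4: Primal residual = |-0.2345 - 0.2992| = 0.5337


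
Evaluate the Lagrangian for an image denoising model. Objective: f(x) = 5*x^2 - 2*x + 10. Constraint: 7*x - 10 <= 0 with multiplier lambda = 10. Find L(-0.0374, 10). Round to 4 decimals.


Step 1: Evaluate f(x).
f(-0.0374) = 5*(-0.0374)^2 - 2*(-0.0374) + 10 = 10.0818
Step 2: Evaluate g(x).
g(-0.0374) = 7*-0.0374 - 10 = -10.2618
Step 3: Compute Lagrangian.
L = 10.0818 + 10*-10.2618 = -92.5362


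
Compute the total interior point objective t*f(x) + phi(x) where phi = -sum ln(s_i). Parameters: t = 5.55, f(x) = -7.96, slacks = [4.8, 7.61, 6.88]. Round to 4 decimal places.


Step 1: Compute log-barrier.
ln values: [1.5686, 2.0295, 1.9286]
phi = -(1.5686 + 2.0295 + 1.9286) = -5.5267
Step 2: Compute augmented objective.
t*f(x) = 5.55*-7.96 = -44.178
Total = -44.178 - 5.5267 = -49.7047


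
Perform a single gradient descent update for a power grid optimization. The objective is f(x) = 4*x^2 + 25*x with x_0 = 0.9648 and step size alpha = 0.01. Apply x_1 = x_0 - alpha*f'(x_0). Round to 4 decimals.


We compute the gradient at x_0 and apply the update.
f'(x) = 8*x + 25
f'(0.9648) = 8*0.9648 + 25 = 32.7184
x_1 = 0.9648 - 0.01*32.7184 = 0.6376


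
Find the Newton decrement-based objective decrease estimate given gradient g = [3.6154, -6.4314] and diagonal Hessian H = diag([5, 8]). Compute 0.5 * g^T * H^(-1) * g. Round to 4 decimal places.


Step 1: H is diagonal, so H^(-1) * g = [0.7231, -0.8039].
Step 2: g^T H^(-1) g = sum_i g_i^2 / H_ii
  = (3.6154)^2/5 + (-6.4314)^2/8
  = 2.6142 + 5.1704 = 7.7846
Step 3: Objective decrease = 0.5 * g^T H^(-1) g = 3.8923


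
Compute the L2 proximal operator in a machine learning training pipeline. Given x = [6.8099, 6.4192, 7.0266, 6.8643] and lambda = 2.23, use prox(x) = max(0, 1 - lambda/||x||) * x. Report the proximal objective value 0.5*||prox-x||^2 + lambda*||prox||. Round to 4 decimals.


Step 1: Compute ||x||.
||x|| = 13.5673
Step 2: Compute scaling factor.
scale = max(0, 1 - 2.23/13.5673) = 0.8356
Step 3: prox(x) = [5.6906, 5.3641, 5.8717, 5.736]
||prox(x)|| = 11.3373
Step 4: Proximal objective.
0.5*||prox-x||^2 = 2.4865
lambda*||prox|| = 25.2822
Total = 27.7687


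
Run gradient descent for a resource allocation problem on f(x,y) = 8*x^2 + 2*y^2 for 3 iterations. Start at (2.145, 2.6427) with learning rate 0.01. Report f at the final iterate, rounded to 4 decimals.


Gradient descent on f(x,y) = 8*x^2 + 2*y^2.
Starting point: (2.145, 2.6427), alpha = 0.01
Step 1: grad_x = 2*8*2.145 = 34.32, grad_y = 2*2*2.6427 = 10.5708
  x_1 = 2.145 - 0.01*34.32 = 1.8018
  y_1 = 2.6427 - 0.01*10.5708 = 2.537
Step 2: grad_x = 2*8*1.8018 = 28.8288, grad_y = 2*2*2.537 = 10.148
  x_2 = 1.8018 - 0.01*28.8288 = 1.5135
  y_2 = 2.537 - 0.01*10.148 = 2.4355
Step 3: grad_x = 2*8*1.5135 = 24.2162, grad_y = 2*2*2.4355 = 9.742
  x_3 = 1.5135 - 0.01*24.2162 = 1.2714
  y_3 = 2.4355 - 0.01*9.742 = 2.3381
f(1.2714, 2.3381) = 8*1.2714^2 + 2*2.3381^2 = 23.864


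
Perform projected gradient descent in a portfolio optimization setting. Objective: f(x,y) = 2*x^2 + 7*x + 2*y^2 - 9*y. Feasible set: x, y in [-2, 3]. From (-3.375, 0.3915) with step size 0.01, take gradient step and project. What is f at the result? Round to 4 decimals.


Step 1: Compute gradient at (-3.375, 0.3915).
grad_x = 2*2*-3.375 + 7 = -6.5
grad_y = 2*2*0.3915 - 9 = -7.434
Step 2: Gradient step.
x_raw = -3.375 - 0.01*-6.5 = -3.31
y_raw = 0.3915 - 0.01*-7.434 = 0.4658
Step 3: Project onto [-2, 3].
x_proj = clip(-3.31) = -2.0
y_proj = clip(0.4658) = 0.4658
Step 4: Evaluate f.
f(-2.0, 0.4658) = -9.7585


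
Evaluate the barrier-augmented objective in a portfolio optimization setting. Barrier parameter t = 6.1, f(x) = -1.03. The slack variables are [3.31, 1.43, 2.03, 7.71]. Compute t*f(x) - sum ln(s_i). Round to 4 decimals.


Step 1: Compute log-barrier.
ln values: [1.1969, 0.3577, 0.708, 2.0425]
phi = -(1.1969 + 0.3577 + 0.708 + 2.0425) = -4.3052
Step 2: Compute augmented objective.
t*f(x) = 6.1*-1.03 = -6.283
Total = -6.283 - 4.3052 = -10.5882


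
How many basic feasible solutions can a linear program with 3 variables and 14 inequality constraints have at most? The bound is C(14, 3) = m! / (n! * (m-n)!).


Each vertex corresponds to some choice of n active constraints out of m, so the number of vertices is at most C(m, n) = m! / (n!(m-n)!).
m = 14, n = 3
Numerator: 14 * 13 * 12
Denominator: 3! = 6
C(14, 3) = 364


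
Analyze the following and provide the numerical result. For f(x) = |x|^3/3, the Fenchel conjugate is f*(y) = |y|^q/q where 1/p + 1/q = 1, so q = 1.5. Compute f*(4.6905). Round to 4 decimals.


The conjugate exponent q satisfies 1/p + 1/q = 1.
p = 3, so q = 3/(3 - 1) = 1.5
|y|^q = 4.6905^1.5 = 10.1585
f*(4.6905) = 10.1585 / 1.5 = 6.7723


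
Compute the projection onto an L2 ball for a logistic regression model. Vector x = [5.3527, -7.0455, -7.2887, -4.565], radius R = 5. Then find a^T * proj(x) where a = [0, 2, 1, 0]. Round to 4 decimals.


Step 1: Compute ||x|| (intermediates to 6 decimals).
||x|| = sqrt(5.3527^2 + (-7.0455)^2 + (-7.2887)^2 + (-4.565)^2) = 12.339159
Step 2: Project.
Since ||x|| > R, scale = R/||x|| = 5/12.339159 = 0.405214, proj(x) = scale * x
proj(x) = [2.168989, -2.854935, -2.953483, -1.849802]
Step 3: Dot product.
a^T * proj(x) = 0*2.168989 + 2*(-2.854935) + 1*(-2.953483) + 0*(-1.849802) = -8.6634


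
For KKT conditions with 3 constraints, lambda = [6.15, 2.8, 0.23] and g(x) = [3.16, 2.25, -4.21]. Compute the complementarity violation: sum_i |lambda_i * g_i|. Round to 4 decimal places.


KKT complementary slackness check:
lambda_1 * g_1 = 6.15 * 3.16 = 19.434
lambda_2 * g_2 = 2.8 * 2.25 = 6.3
lambda_3 * g_3 = 0.23 * -4.21 = -0.9683
Total violation = 19.434 + 6.3 + 0.9683 = 26.7023
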